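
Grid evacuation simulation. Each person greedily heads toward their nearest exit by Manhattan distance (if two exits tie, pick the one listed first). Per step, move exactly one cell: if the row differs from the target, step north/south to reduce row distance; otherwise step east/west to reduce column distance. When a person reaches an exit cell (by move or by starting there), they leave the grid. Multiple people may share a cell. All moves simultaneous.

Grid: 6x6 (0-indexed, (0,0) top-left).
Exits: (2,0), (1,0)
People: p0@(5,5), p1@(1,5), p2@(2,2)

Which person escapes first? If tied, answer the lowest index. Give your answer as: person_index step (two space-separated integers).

Step 1: p0:(5,5)->(4,5) | p1:(1,5)->(1,4) | p2:(2,2)->(2,1)
Step 2: p0:(4,5)->(3,5) | p1:(1,4)->(1,3) | p2:(2,1)->(2,0)->EXIT
Step 3: p0:(3,5)->(2,5) | p1:(1,3)->(1,2) | p2:escaped
Step 4: p0:(2,5)->(2,4) | p1:(1,2)->(1,1) | p2:escaped
Step 5: p0:(2,4)->(2,3) | p1:(1,1)->(1,0)->EXIT | p2:escaped
Step 6: p0:(2,3)->(2,2) | p1:escaped | p2:escaped
Step 7: p0:(2,2)->(2,1) | p1:escaped | p2:escaped
Step 8: p0:(2,1)->(2,0)->EXIT | p1:escaped | p2:escaped
Exit steps: [8, 5, 2]
First to escape: p2 at step 2

Answer: 2 2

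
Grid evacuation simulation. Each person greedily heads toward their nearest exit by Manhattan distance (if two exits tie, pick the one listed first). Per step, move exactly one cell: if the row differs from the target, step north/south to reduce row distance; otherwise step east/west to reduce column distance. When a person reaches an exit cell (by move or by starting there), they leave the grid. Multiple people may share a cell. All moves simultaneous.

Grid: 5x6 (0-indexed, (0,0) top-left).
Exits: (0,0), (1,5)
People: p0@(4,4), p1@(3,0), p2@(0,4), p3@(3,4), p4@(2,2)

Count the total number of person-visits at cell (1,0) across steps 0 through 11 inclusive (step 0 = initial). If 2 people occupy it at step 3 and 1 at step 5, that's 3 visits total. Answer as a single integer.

Answer: 1

Derivation:
Step 0: p0@(4,4) p1@(3,0) p2@(0,4) p3@(3,4) p4@(2,2) -> at (1,0): 0 [-], cum=0
Step 1: p0@(3,4) p1@(2,0) p2@(1,4) p3@(2,4) p4@(1,2) -> at (1,0): 0 [-], cum=0
Step 2: p0@(2,4) p1@(1,0) p2@ESC p3@(1,4) p4@(0,2) -> at (1,0): 1 [p1], cum=1
Step 3: p0@(1,4) p1@ESC p2@ESC p3@ESC p4@(0,1) -> at (1,0): 0 [-], cum=1
Step 4: p0@ESC p1@ESC p2@ESC p3@ESC p4@ESC -> at (1,0): 0 [-], cum=1
Total visits = 1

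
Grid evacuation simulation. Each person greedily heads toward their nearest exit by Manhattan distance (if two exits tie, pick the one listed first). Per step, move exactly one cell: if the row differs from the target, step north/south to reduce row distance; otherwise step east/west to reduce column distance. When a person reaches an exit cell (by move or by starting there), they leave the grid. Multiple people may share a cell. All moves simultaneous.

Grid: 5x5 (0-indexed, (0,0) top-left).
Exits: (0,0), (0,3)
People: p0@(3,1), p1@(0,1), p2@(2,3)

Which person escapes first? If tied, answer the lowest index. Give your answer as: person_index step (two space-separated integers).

Step 1: p0:(3,1)->(2,1) | p1:(0,1)->(0,0)->EXIT | p2:(2,3)->(1,3)
Step 2: p0:(2,1)->(1,1) | p1:escaped | p2:(1,3)->(0,3)->EXIT
Step 3: p0:(1,1)->(0,1) | p1:escaped | p2:escaped
Step 4: p0:(0,1)->(0,0)->EXIT | p1:escaped | p2:escaped
Exit steps: [4, 1, 2]
First to escape: p1 at step 1

Answer: 1 1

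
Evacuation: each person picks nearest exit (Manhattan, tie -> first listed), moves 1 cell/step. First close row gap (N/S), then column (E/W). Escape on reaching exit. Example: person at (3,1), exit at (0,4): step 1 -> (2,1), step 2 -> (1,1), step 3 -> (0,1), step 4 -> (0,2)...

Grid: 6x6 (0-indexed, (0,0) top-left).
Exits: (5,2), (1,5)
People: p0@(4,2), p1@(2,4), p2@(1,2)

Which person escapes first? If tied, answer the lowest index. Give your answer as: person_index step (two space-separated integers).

Answer: 0 1

Derivation:
Step 1: p0:(4,2)->(5,2)->EXIT | p1:(2,4)->(1,4) | p2:(1,2)->(1,3)
Step 2: p0:escaped | p1:(1,4)->(1,5)->EXIT | p2:(1,3)->(1,4)
Step 3: p0:escaped | p1:escaped | p2:(1,4)->(1,5)->EXIT
Exit steps: [1, 2, 3]
First to escape: p0 at step 1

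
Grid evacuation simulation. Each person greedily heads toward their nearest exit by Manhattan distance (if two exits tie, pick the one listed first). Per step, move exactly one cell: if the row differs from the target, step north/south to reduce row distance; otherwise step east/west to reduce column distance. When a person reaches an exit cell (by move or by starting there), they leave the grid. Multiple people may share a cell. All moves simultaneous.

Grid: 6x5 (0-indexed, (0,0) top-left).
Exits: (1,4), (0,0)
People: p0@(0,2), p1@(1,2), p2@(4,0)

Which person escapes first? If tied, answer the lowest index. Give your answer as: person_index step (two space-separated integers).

Step 1: p0:(0,2)->(0,1) | p1:(1,2)->(1,3) | p2:(4,0)->(3,0)
Step 2: p0:(0,1)->(0,0)->EXIT | p1:(1,3)->(1,4)->EXIT | p2:(3,0)->(2,0)
Step 3: p0:escaped | p1:escaped | p2:(2,0)->(1,0)
Step 4: p0:escaped | p1:escaped | p2:(1,0)->(0,0)->EXIT
Exit steps: [2, 2, 4]
First to escape: p0 at step 2

Answer: 0 2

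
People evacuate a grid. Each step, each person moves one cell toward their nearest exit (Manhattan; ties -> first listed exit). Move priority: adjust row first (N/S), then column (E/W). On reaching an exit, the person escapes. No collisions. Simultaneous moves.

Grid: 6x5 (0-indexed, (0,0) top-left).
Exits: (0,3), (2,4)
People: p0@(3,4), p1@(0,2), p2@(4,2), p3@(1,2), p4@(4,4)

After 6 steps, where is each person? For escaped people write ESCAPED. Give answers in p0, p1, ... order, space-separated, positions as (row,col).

Step 1: p0:(3,4)->(2,4)->EXIT | p1:(0,2)->(0,3)->EXIT | p2:(4,2)->(3,2) | p3:(1,2)->(0,2) | p4:(4,4)->(3,4)
Step 2: p0:escaped | p1:escaped | p2:(3,2)->(2,2) | p3:(0,2)->(0,3)->EXIT | p4:(3,4)->(2,4)->EXIT
Step 3: p0:escaped | p1:escaped | p2:(2,2)->(2,3) | p3:escaped | p4:escaped
Step 4: p0:escaped | p1:escaped | p2:(2,3)->(2,4)->EXIT | p3:escaped | p4:escaped

ESCAPED ESCAPED ESCAPED ESCAPED ESCAPED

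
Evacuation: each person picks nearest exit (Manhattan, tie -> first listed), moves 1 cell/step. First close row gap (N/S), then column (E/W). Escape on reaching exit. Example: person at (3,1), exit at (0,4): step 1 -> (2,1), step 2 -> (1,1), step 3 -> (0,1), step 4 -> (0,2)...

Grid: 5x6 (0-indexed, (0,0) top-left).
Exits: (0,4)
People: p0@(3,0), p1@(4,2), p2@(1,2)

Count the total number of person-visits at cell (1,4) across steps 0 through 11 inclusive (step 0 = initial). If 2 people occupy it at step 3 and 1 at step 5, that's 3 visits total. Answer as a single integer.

Answer: 0

Derivation:
Step 0: p0@(3,0) p1@(4,2) p2@(1,2) -> at (1,4): 0 [-], cum=0
Step 1: p0@(2,0) p1@(3,2) p2@(0,2) -> at (1,4): 0 [-], cum=0
Step 2: p0@(1,0) p1@(2,2) p2@(0,3) -> at (1,4): 0 [-], cum=0
Step 3: p0@(0,0) p1@(1,2) p2@ESC -> at (1,4): 0 [-], cum=0
Step 4: p0@(0,1) p1@(0,2) p2@ESC -> at (1,4): 0 [-], cum=0
Step 5: p0@(0,2) p1@(0,3) p2@ESC -> at (1,4): 0 [-], cum=0
Step 6: p0@(0,3) p1@ESC p2@ESC -> at (1,4): 0 [-], cum=0
Step 7: p0@ESC p1@ESC p2@ESC -> at (1,4): 0 [-], cum=0
Total visits = 0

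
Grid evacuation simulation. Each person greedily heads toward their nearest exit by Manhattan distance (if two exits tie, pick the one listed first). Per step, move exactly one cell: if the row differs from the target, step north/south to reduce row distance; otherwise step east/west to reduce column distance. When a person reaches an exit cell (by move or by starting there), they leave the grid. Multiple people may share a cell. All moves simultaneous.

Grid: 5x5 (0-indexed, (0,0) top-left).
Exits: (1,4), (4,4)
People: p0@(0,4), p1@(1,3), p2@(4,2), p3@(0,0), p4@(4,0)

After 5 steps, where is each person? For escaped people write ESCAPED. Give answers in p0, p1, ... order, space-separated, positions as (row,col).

Step 1: p0:(0,4)->(1,4)->EXIT | p1:(1,3)->(1,4)->EXIT | p2:(4,2)->(4,3) | p3:(0,0)->(1,0) | p4:(4,0)->(4,1)
Step 2: p0:escaped | p1:escaped | p2:(4,3)->(4,4)->EXIT | p3:(1,0)->(1,1) | p4:(4,1)->(4,2)
Step 3: p0:escaped | p1:escaped | p2:escaped | p3:(1,1)->(1,2) | p4:(4,2)->(4,3)
Step 4: p0:escaped | p1:escaped | p2:escaped | p3:(1,2)->(1,3) | p4:(4,3)->(4,4)->EXIT
Step 5: p0:escaped | p1:escaped | p2:escaped | p3:(1,3)->(1,4)->EXIT | p4:escaped

ESCAPED ESCAPED ESCAPED ESCAPED ESCAPED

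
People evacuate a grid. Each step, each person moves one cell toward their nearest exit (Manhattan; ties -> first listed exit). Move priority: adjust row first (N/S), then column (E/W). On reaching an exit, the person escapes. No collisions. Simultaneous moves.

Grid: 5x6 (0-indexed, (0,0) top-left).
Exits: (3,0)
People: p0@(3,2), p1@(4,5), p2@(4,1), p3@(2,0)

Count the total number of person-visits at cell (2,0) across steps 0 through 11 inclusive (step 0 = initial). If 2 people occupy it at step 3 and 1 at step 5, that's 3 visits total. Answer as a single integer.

Step 0: p0@(3,2) p1@(4,5) p2@(4,1) p3@(2,0) -> at (2,0): 1 [p3], cum=1
Step 1: p0@(3,1) p1@(3,5) p2@(3,1) p3@ESC -> at (2,0): 0 [-], cum=1
Step 2: p0@ESC p1@(3,4) p2@ESC p3@ESC -> at (2,0): 0 [-], cum=1
Step 3: p0@ESC p1@(3,3) p2@ESC p3@ESC -> at (2,0): 0 [-], cum=1
Step 4: p0@ESC p1@(3,2) p2@ESC p3@ESC -> at (2,0): 0 [-], cum=1
Step 5: p0@ESC p1@(3,1) p2@ESC p3@ESC -> at (2,0): 0 [-], cum=1
Step 6: p0@ESC p1@ESC p2@ESC p3@ESC -> at (2,0): 0 [-], cum=1
Total visits = 1

Answer: 1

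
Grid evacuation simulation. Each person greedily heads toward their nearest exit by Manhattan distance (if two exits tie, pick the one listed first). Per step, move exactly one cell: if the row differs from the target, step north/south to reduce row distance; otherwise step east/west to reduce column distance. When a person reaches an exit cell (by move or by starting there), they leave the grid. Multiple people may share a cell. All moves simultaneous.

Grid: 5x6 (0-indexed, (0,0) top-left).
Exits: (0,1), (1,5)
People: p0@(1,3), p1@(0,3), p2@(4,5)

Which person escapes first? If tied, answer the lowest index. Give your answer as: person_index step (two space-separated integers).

Step 1: p0:(1,3)->(1,4) | p1:(0,3)->(0,2) | p2:(4,5)->(3,5)
Step 2: p0:(1,4)->(1,5)->EXIT | p1:(0,2)->(0,1)->EXIT | p2:(3,5)->(2,5)
Step 3: p0:escaped | p1:escaped | p2:(2,5)->(1,5)->EXIT
Exit steps: [2, 2, 3]
First to escape: p0 at step 2

Answer: 0 2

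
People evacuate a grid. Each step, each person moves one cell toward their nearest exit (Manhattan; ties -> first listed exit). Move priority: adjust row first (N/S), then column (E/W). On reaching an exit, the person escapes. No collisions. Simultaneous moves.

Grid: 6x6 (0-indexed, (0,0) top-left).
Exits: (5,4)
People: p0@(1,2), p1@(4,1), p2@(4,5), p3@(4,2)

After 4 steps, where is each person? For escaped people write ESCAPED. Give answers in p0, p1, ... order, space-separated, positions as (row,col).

Step 1: p0:(1,2)->(2,2) | p1:(4,1)->(5,1) | p2:(4,5)->(5,5) | p3:(4,2)->(5,2)
Step 2: p0:(2,2)->(3,2) | p1:(5,1)->(5,2) | p2:(5,5)->(5,4)->EXIT | p3:(5,2)->(5,3)
Step 3: p0:(3,2)->(4,2) | p1:(5,2)->(5,3) | p2:escaped | p3:(5,3)->(5,4)->EXIT
Step 4: p0:(4,2)->(5,2) | p1:(5,3)->(5,4)->EXIT | p2:escaped | p3:escaped

(5,2) ESCAPED ESCAPED ESCAPED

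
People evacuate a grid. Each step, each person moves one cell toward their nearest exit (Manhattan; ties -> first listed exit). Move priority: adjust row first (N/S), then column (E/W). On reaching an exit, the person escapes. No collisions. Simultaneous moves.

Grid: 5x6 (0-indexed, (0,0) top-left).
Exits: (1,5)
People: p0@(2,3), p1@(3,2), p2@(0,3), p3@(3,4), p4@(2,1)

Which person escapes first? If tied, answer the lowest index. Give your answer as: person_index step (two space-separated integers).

Answer: 0 3

Derivation:
Step 1: p0:(2,3)->(1,3) | p1:(3,2)->(2,2) | p2:(0,3)->(1,3) | p3:(3,4)->(2,4) | p4:(2,1)->(1,1)
Step 2: p0:(1,3)->(1,4) | p1:(2,2)->(1,2) | p2:(1,3)->(1,4) | p3:(2,4)->(1,4) | p4:(1,1)->(1,2)
Step 3: p0:(1,4)->(1,5)->EXIT | p1:(1,2)->(1,3) | p2:(1,4)->(1,5)->EXIT | p3:(1,4)->(1,5)->EXIT | p4:(1,2)->(1,3)
Step 4: p0:escaped | p1:(1,3)->(1,4) | p2:escaped | p3:escaped | p4:(1,3)->(1,4)
Step 5: p0:escaped | p1:(1,4)->(1,5)->EXIT | p2:escaped | p3:escaped | p4:(1,4)->(1,5)->EXIT
Exit steps: [3, 5, 3, 3, 5]
First to escape: p0 at step 3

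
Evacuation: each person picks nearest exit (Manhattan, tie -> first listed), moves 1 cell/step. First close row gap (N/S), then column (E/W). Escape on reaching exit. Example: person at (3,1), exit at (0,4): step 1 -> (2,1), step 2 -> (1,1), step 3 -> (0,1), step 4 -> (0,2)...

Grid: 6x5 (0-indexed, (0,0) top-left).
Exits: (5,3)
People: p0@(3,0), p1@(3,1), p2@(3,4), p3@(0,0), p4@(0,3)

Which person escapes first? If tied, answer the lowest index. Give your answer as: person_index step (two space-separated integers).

Answer: 2 3

Derivation:
Step 1: p0:(3,0)->(4,0) | p1:(3,1)->(4,1) | p2:(3,4)->(4,4) | p3:(0,0)->(1,0) | p4:(0,3)->(1,3)
Step 2: p0:(4,0)->(5,0) | p1:(4,1)->(5,1) | p2:(4,4)->(5,4) | p3:(1,0)->(2,0) | p4:(1,3)->(2,3)
Step 3: p0:(5,0)->(5,1) | p1:(5,1)->(5,2) | p2:(5,4)->(5,3)->EXIT | p3:(2,0)->(3,0) | p4:(2,3)->(3,3)
Step 4: p0:(5,1)->(5,2) | p1:(5,2)->(5,3)->EXIT | p2:escaped | p3:(3,0)->(4,0) | p4:(3,3)->(4,3)
Step 5: p0:(5,2)->(5,3)->EXIT | p1:escaped | p2:escaped | p3:(4,0)->(5,0) | p4:(4,3)->(5,3)->EXIT
Step 6: p0:escaped | p1:escaped | p2:escaped | p3:(5,0)->(5,1) | p4:escaped
Step 7: p0:escaped | p1:escaped | p2:escaped | p3:(5,1)->(5,2) | p4:escaped
Step 8: p0:escaped | p1:escaped | p2:escaped | p3:(5,2)->(5,3)->EXIT | p4:escaped
Exit steps: [5, 4, 3, 8, 5]
First to escape: p2 at step 3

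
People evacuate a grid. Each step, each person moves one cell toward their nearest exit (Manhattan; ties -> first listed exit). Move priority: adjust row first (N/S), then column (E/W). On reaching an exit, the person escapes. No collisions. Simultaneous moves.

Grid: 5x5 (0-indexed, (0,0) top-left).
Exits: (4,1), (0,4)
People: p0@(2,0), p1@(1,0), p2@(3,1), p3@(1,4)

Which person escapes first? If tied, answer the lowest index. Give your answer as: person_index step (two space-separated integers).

Step 1: p0:(2,0)->(3,0) | p1:(1,0)->(2,0) | p2:(3,1)->(4,1)->EXIT | p3:(1,4)->(0,4)->EXIT
Step 2: p0:(3,0)->(4,0) | p1:(2,0)->(3,0) | p2:escaped | p3:escaped
Step 3: p0:(4,0)->(4,1)->EXIT | p1:(3,0)->(4,0) | p2:escaped | p3:escaped
Step 4: p0:escaped | p1:(4,0)->(4,1)->EXIT | p2:escaped | p3:escaped
Exit steps: [3, 4, 1, 1]
First to escape: p2 at step 1

Answer: 2 1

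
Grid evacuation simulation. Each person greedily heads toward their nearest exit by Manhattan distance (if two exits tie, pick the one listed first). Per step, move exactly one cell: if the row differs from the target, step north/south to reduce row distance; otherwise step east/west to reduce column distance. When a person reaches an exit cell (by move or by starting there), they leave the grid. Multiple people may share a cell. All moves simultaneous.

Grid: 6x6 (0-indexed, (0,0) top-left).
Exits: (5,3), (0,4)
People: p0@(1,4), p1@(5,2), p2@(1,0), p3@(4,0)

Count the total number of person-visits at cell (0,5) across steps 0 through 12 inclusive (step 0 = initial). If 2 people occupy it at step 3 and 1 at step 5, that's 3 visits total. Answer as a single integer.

Step 0: p0@(1,4) p1@(5,2) p2@(1,0) p3@(4,0) -> at (0,5): 0 [-], cum=0
Step 1: p0@ESC p1@ESC p2@(0,0) p3@(5,0) -> at (0,5): 0 [-], cum=0
Step 2: p0@ESC p1@ESC p2@(0,1) p3@(5,1) -> at (0,5): 0 [-], cum=0
Step 3: p0@ESC p1@ESC p2@(0,2) p3@(5,2) -> at (0,5): 0 [-], cum=0
Step 4: p0@ESC p1@ESC p2@(0,3) p3@ESC -> at (0,5): 0 [-], cum=0
Step 5: p0@ESC p1@ESC p2@ESC p3@ESC -> at (0,5): 0 [-], cum=0
Total visits = 0

Answer: 0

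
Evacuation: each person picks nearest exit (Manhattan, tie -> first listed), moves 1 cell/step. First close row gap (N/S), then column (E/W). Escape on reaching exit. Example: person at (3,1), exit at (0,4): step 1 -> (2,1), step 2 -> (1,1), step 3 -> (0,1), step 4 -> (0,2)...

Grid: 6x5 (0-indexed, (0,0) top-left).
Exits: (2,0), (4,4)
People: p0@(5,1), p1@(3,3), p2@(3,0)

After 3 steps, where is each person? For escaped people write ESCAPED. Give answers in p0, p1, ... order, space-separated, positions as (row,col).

Step 1: p0:(5,1)->(4,1) | p1:(3,3)->(4,3) | p2:(3,0)->(2,0)->EXIT
Step 2: p0:(4,1)->(3,1) | p1:(4,3)->(4,4)->EXIT | p2:escaped
Step 3: p0:(3,1)->(2,1) | p1:escaped | p2:escaped

(2,1) ESCAPED ESCAPED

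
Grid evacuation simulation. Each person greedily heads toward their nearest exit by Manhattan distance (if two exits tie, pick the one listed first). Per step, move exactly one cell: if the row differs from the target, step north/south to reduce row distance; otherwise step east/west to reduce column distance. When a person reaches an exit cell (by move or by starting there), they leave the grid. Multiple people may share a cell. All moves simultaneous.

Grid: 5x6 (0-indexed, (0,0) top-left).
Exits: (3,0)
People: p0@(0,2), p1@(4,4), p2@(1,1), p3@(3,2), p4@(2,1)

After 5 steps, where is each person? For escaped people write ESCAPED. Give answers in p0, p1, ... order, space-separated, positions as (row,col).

Step 1: p0:(0,2)->(1,2) | p1:(4,4)->(3,4) | p2:(1,1)->(2,1) | p3:(3,2)->(3,1) | p4:(2,1)->(3,1)
Step 2: p0:(1,2)->(2,2) | p1:(3,4)->(3,3) | p2:(2,1)->(3,1) | p3:(3,1)->(3,0)->EXIT | p4:(3,1)->(3,0)->EXIT
Step 3: p0:(2,2)->(3,2) | p1:(3,3)->(3,2) | p2:(3,1)->(3,0)->EXIT | p3:escaped | p4:escaped
Step 4: p0:(3,2)->(3,1) | p1:(3,2)->(3,1) | p2:escaped | p3:escaped | p4:escaped
Step 5: p0:(3,1)->(3,0)->EXIT | p1:(3,1)->(3,0)->EXIT | p2:escaped | p3:escaped | p4:escaped

ESCAPED ESCAPED ESCAPED ESCAPED ESCAPED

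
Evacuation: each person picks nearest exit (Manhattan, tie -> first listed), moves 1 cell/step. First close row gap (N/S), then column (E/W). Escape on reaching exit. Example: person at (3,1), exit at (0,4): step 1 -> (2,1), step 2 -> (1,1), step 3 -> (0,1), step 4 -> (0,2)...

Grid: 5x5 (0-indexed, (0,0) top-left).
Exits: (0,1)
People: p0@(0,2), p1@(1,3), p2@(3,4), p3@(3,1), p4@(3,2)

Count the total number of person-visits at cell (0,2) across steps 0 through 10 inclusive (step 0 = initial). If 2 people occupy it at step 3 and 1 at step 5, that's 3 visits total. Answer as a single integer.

Answer: 4

Derivation:
Step 0: p0@(0,2) p1@(1,3) p2@(3,4) p3@(3,1) p4@(3,2) -> at (0,2): 1 [p0], cum=1
Step 1: p0@ESC p1@(0,3) p2@(2,4) p3@(2,1) p4@(2,2) -> at (0,2): 0 [-], cum=1
Step 2: p0@ESC p1@(0,2) p2@(1,4) p3@(1,1) p4@(1,2) -> at (0,2): 1 [p1], cum=2
Step 3: p0@ESC p1@ESC p2@(0,4) p3@ESC p4@(0,2) -> at (0,2): 1 [p4], cum=3
Step 4: p0@ESC p1@ESC p2@(0,3) p3@ESC p4@ESC -> at (0,2): 0 [-], cum=3
Step 5: p0@ESC p1@ESC p2@(0,2) p3@ESC p4@ESC -> at (0,2): 1 [p2], cum=4
Step 6: p0@ESC p1@ESC p2@ESC p3@ESC p4@ESC -> at (0,2): 0 [-], cum=4
Total visits = 4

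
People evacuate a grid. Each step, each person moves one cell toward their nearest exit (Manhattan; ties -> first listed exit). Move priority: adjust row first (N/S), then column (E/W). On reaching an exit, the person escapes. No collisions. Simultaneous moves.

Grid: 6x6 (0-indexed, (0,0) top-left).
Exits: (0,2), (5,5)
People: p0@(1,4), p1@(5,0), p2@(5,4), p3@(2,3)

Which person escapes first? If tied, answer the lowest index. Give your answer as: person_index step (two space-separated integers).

Step 1: p0:(1,4)->(0,4) | p1:(5,0)->(5,1) | p2:(5,4)->(5,5)->EXIT | p3:(2,3)->(1,3)
Step 2: p0:(0,4)->(0,3) | p1:(5,1)->(5,2) | p2:escaped | p3:(1,3)->(0,3)
Step 3: p0:(0,3)->(0,2)->EXIT | p1:(5,2)->(5,3) | p2:escaped | p3:(0,3)->(0,2)->EXIT
Step 4: p0:escaped | p1:(5,3)->(5,4) | p2:escaped | p3:escaped
Step 5: p0:escaped | p1:(5,4)->(5,5)->EXIT | p2:escaped | p3:escaped
Exit steps: [3, 5, 1, 3]
First to escape: p2 at step 1

Answer: 2 1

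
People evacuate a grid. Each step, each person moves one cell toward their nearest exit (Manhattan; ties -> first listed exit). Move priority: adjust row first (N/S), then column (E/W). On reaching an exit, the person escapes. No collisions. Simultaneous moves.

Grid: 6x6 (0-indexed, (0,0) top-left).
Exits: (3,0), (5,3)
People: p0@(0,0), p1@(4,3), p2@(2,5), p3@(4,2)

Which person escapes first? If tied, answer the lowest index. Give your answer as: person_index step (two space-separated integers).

Answer: 1 1

Derivation:
Step 1: p0:(0,0)->(1,0) | p1:(4,3)->(5,3)->EXIT | p2:(2,5)->(3,5) | p3:(4,2)->(5,2)
Step 2: p0:(1,0)->(2,0) | p1:escaped | p2:(3,5)->(4,5) | p3:(5,2)->(5,3)->EXIT
Step 3: p0:(2,0)->(3,0)->EXIT | p1:escaped | p2:(4,5)->(5,5) | p3:escaped
Step 4: p0:escaped | p1:escaped | p2:(5,5)->(5,4) | p3:escaped
Step 5: p0:escaped | p1:escaped | p2:(5,4)->(5,3)->EXIT | p3:escaped
Exit steps: [3, 1, 5, 2]
First to escape: p1 at step 1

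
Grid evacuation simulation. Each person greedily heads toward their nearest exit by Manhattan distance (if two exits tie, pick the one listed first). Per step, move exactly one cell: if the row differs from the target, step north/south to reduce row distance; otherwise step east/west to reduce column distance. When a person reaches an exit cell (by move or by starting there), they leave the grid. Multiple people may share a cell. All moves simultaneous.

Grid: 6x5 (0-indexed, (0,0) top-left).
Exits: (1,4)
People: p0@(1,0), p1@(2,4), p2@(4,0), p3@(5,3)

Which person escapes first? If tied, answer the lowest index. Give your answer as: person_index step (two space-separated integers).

Answer: 1 1

Derivation:
Step 1: p0:(1,0)->(1,1) | p1:(2,4)->(1,4)->EXIT | p2:(4,0)->(3,0) | p3:(5,3)->(4,3)
Step 2: p0:(1,1)->(1,2) | p1:escaped | p2:(3,0)->(2,0) | p3:(4,3)->(3,3)
Step 3: p0:(1,2)->(1,3) | p1:escaped | p2:(2,0)->(1,0) | p3:(3,3)->(2,3)
Step 4: p0:(1,3)->(1,4)->EXIT | p1:escaped | p2:(1,0)->(1,1) | p3:(2,3)->(1,3)
Step 5: p0:escaped | p1:escaped | p2:(1,1)->(1,2) | p3:(1,3)->(1,4)->EXIT
Step 6: p0:escaped | p1:escaped | p2:(1,2)->(1,3) | p3:escaped
Step 7: p0:escaped | p1:escaped | p2:(1,3)->(1,4)->EXIT | p3:escaped
Exit steps: [4, 1, 7, 5]
First to escape: p1 at step 1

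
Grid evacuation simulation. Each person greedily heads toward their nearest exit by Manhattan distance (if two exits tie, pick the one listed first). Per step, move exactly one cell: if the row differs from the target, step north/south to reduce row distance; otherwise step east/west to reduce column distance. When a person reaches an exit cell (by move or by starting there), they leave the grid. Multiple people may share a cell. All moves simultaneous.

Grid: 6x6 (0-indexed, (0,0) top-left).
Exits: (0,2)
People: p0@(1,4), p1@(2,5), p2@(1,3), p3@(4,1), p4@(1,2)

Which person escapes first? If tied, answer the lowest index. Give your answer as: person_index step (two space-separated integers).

Step 1: p0:(1,4)->(0,4) | p1:(2,5)->(1,5) | p2:(1,3)->(0,3) | p3:(4,1)->(3,1) | p4:(1,2)->(0,2)->EXIT
Step 2: p0:(0,4)->(0,3) | p1:(1,5)->(0,5) | p2:(0,3)->(0,2)->EXIT | p3:(3,1)->(2,1) | p4:escaped
Step 3: p0:(0,3)->(0,2)->EXIT | p1:(0,5)->(0,4) | p2:escaped | p3:(2,1)->(1,1) | p4:escaped
Step 4: p0:escaped | p1:(0,4)->(0,3) | p2:escaped | p3:(1,1)->(0,1) | p4:escaped
Step 5: p0:escaped | p1:(0,3)->(0,2)->EXIT | p2:escaped | p3:(0,1)->(0,2)->EXIT | p4:escaped
Exit steps: [3, 5, 2, 5, 1]
First to escape: p4 at step 1

Answer: 4 1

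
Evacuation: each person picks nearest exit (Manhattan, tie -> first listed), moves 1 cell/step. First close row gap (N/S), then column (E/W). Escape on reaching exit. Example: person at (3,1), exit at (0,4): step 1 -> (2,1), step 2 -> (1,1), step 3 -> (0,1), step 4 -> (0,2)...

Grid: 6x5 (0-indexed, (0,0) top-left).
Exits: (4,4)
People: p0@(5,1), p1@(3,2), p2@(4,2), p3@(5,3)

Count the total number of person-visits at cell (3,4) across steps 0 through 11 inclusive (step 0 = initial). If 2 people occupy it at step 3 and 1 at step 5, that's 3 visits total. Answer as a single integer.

Answer: 0

Derivation:
Step 0: p0@(5,1) p1@(3,2) p2@(4,2) p3@(5,3) -> at (3,4): 0 [-], cum=0
Step 1: p0@(4,1) p1@(4,2) p2@(4,3) p3@(4,3) -> at (3,4): 0 [-], cum=0
Step 2: p0@(4,2) p1@(4,3) p2@ESC p3@ESC -> at (3,4): 0 [-], cum=0
Step 3: p0@(4,3) p1@ESC p2@ESC p3@ESC -> at (3,4): 0 [-], cum=0
Step 4: p0@ESC p1@ESC p2@ESC p3@ESC -> at (3,4): 0 [-], cum=0
Total visits = 0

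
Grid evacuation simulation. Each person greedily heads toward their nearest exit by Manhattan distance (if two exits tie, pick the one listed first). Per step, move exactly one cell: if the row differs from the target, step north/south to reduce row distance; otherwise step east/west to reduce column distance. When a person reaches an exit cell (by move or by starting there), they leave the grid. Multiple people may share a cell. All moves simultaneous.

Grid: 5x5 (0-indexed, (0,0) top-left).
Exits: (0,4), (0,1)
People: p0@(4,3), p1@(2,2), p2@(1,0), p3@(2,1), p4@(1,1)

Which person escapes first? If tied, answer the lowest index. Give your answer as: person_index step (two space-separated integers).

Step 1: p0:(4,3)->(3,3) | p1:(2,2)->(1,2) | p2:(1,0)->(0,0) | p3:(2,1)->(1,1) | p4:(1,1)->(0,1)->EXIT
Step 2: p0:(3,3)->(2,3) | p1:(1,2)->(0,2) | p2:(0,0)->(0,1)->EXIT | p3:(1,1)->(0,1)->EXIT | p4:escaped
Step 3: p0:(2,3)->(1,3) | p1:(0,2)->(0,1)->EXIT | p2:escaped | p3:escaped | p4:escaped
Step 4: p0:(1,3)->(0,3) | p1:escaped | p2:escaped | p3:escaped | p4:escaped
Step 5: p0:(0,3)->(0,4)->EXIT | p1:escaped | p2:escaped | p3:escaped | p4:escaped
Exit steps: [5, 3, 2, 2, 1]
First to escape: p4 at step 1

Answer: 4 1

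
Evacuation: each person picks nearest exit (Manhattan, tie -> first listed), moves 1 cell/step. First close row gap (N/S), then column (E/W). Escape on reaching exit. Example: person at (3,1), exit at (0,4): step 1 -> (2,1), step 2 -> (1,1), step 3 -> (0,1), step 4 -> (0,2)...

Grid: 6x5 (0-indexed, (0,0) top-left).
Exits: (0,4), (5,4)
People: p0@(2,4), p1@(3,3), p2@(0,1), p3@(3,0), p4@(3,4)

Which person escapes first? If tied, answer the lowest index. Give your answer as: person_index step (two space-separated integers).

Step 1: p0:(2,4)->(1,4) | p1:(3,3)->(4,3) | p2:(0,1)->(0,2) | p3:(3,0)->(4,0) | p4:(3,4)->(4,4)
Step 2: p0:(1,4)->(0,4)->EXIT | p1:(4,3)->(5,3) | p2:(0,2)->(0,3) | p3:(4,0)->(5,0) | p4:(4,4)->(5,4)->EXIT
Step 3: p0:escaped | p1:(5,3)->(5,4)->EXIT | p2:(0,3)->(0,4)->EXIT | p3:(5,0)->(5,1) | p4:escaped
Step 4: p0:escaped | p1:escaped | p2:escaped | p3:(5,1)->(5,2) | p4:escaped
Step 5: p0:escaped | p1:escaped | p2:escaped | p3:(5,2)->(5,3) | p4:escaped
Step 6: p0:escaped | p1:escaped | p2:escaped | p3:(5,3)->(5,4)->EXIT | p4:escaped
Exit steps: [2, 3, 3, 6, 2]
First to escape: p0 at step 2

Answer: 0 2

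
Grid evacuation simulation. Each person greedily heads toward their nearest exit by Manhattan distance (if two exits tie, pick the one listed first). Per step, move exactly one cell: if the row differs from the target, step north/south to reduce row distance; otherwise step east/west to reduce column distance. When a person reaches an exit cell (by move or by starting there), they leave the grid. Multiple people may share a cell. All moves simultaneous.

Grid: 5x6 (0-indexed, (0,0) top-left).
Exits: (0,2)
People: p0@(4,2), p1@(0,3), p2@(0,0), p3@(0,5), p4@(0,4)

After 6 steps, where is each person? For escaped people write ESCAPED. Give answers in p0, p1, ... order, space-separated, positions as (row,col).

Step 1: p0:(4,2)->(3,2) | p1:(0,3)->(0,2)->EXIT | p2:(0,0)->(0,1) | p3:(0,5)->(0,4) | p4:(0,4)->(0,3)
Step 2: p0:(3,2)->(2,2) | p1:escaped | p2:(0,1)->(0,2)->EXIT | p3:(0,4)->(0,3) | p4:(0,3)->(0,2)->EXIT
Step 3: p0:(2,2)->(1,2) | p1:escaped | p2:escaped | p3:(0,3)->(0,2)->EXIT | p4:escaped
Step 4: p0:(1,2)->(0,2)->EXIT | p1:escaped | p2:escaped | p3:escaped | p4:escaped

ESCAPED ESCAPED ESCAPED ESCAPED ESCAPED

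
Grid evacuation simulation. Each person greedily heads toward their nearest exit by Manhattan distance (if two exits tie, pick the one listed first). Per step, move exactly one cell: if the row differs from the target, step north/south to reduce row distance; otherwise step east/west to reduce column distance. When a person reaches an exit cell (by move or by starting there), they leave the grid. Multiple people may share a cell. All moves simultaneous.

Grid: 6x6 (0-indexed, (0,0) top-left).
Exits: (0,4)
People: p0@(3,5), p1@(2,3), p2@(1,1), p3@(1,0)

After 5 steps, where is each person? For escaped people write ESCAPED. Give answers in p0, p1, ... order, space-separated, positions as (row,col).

Step 1: p0:(3,5)->(2,5) | p1:(2,3)->(1,3) | p2:(1,1)->(0,1) | p3:(1,0)->(0,0)
Step 2: p0:(2,5)->(1,5) | p1:(1,3)->(0,3) | p2:(0,1)->(0,2) | p3:(0,0)->(0,1)
Step 3: p0:(1,5)->(0,5) | p1:(0,3)->(0,4)->EXIT | p2:(0,2)->(0,3) | p3:(0,1)->(0,2)
Step 4: p0:(0,5)->(0,4)->EXIT | p1:escaped | p2:(0,3)->(0,4)->EXIT | p3:(0,2)->(0,3)
Step 5: p0:escaped | p1:escaped | p2:escaped | p3:(0,3)->(0,4)->EXIT

ESCAPED ESCAPED ESCAPED ESCAPED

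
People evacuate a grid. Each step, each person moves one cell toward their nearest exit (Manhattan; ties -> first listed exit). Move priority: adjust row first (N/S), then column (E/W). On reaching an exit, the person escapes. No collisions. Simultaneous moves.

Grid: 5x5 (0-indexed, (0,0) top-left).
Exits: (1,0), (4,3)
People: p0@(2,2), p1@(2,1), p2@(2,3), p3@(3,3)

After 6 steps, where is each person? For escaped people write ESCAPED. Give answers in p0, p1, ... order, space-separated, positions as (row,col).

Step 1: p0:(2,2)->(1,2) | p1:(2,1)->(1,1) | p2:(2,3)->(3,3) | p3:(3,3)->(4,3)->EXIT
Step 2: p0:(1,2)->(1,1) | p1:(1,1)->(1,0)->EXIT | p2:(3,3)->(4,3)->EXIT | p3:escaped
Step 3: p0:(1,1)->(1,0)->EXIT | p1:escaped | p2:escaped | p3:escaped

ESCAPED ESCAPED ESCAPED ESCAPED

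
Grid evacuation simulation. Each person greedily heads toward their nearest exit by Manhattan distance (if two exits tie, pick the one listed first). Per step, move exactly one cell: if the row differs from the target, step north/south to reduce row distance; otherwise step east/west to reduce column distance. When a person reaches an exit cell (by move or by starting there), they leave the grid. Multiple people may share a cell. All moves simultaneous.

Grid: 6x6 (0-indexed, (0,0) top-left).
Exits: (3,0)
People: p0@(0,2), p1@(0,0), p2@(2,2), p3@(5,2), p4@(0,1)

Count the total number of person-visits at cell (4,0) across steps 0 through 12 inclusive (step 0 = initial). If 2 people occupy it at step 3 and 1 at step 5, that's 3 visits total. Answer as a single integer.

Answer: 0

Derivation:
Step 0: p0@(0,2) p1@(0,0) p2@(2,2) p3@(5,2) p4@(0,1) -> at (4,0): 0 [-], cum=0
Step 1: p0@(1,2) p1@(1,0) p2@(3,2) p3@(4,2) p4@(1,1) -> at (4,0): 0 [-], cum=0
Step 2: p0@(2,2) p1@(2,0) p2@(3,1) p3@(3,2) p4@(2,1) -> at (4,0): 0 [-], cum=0
Step 3: p0@(3,2) p1@ESC p2@ESC p3@(3,1) p4@(3,1) -> at (4,0): 0 [-], cum=0
Step 4: p0@(3,1) p1@ESC p2@ESC p3@ESC p4@ESC -> at (4,0): 0 [-], cum=0
Step 5: p0@ESC p1@ESC p2@ESC p3@ESC p4@ESC -> at (4,0): 0 [-], cum=0
Total visits = 0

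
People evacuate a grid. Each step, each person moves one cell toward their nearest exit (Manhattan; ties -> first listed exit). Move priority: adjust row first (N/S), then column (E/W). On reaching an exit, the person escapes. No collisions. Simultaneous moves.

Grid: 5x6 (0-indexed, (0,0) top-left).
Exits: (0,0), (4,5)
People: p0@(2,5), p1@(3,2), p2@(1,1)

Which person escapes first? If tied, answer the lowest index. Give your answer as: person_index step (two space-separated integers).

Answer: 0 2

Derivation:
Step 1: p0:(2,5)->(3,5) | p1:(3,2)->(4,2) | p2:(1,1)->(0,1)
Step 2: p0:(3,5)->(4,5)->EXIT | p1:(4,2)->(4,3) | p2:(0,1)->(0,0)->EXIT
Step 3: p0:escaped | p1:(4,3)->(4,4) | p2:escaped
Step 4: p0:escaped | p1:(4,4)->(4,5)->EXIT | p2:escaped
Exit steps: [2, 4, 2]
First to escape: p0 at step 2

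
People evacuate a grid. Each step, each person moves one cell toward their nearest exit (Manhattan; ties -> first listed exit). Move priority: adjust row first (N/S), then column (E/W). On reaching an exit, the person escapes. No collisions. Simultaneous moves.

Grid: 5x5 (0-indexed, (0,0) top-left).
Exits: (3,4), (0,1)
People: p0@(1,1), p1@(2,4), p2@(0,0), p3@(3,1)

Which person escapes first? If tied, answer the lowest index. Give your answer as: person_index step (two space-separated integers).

Step 1: p0:(1,1)->(0,1)->EXIT | p1:(2,4)->(3,4)->EXIT | p2:(0,0)->(0,1)->EXIT | p3:(3,1)->(3,2)
Step 2: p0:escaped | p1:escaped | p2:escaped | p3:(3,2)->(3,3)
Step 3: p0:escaped | p1:escaped | p2:escaped | p3:(3,3)->(3,4)->EXIT
Exit steps: [1, 1, 1, 3]
First to escape: p0 at step 1

Answer: 0 1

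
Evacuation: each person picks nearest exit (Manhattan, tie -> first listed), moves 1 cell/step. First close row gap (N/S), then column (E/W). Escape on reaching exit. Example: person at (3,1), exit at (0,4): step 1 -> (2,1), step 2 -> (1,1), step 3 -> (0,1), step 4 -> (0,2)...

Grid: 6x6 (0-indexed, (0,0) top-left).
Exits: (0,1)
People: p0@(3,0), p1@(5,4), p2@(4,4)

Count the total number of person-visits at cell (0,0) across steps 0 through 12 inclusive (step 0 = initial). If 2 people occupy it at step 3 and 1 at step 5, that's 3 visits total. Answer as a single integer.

Answer: 1

Derivation:
Step 0: p0@(3,0) p1@(5,4) p2@(4,4) -> at (0,0): 0 [-], cum=0
Step 1: p0@(2,0) p1@(4,4) p2@(3,4) -> at (0,0): 0 [-], cum=0
Step 2: p0@(1,0) p1@(3,4) p2@(2,4) -> at (0,0): 0 [-], cum=0
Step 3: p0@(0,0) p1@(2,4) p2@(1,4) -> at (0,0): 1 [p0], cum=1
Step 4: p0@ESC p1@(1,4) p2@(0,4) -> at (0,0): 0 [-], cum=1
Step 5: p0@ESC p1@(0,4) p2@(0,3) -> at (0,0): 0 [-], cum=1
Step 6: p0@ESC p1@(0,3) p2@(0,2) -> at (0,0): 0 [-], cum=1
Step 7: p0@ESC p1@(0,2) p2@ESC -> at (0,0): 0 [-], cum=1
Step 8: p0@ESC p1@ESC p2@ESC -> at (0,0): 0 [-], cum=1
Total visits = 1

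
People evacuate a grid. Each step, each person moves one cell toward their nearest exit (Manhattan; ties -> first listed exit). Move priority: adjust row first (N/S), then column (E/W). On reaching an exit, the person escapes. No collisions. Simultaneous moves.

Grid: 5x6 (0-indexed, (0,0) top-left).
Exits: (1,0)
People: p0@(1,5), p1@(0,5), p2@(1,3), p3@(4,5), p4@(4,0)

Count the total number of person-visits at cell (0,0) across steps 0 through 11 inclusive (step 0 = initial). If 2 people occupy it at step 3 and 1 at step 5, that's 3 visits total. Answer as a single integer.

Step 0: p0@(1,5) p1@(0,5) p2@(1,3) p3@(4,5) p4@(4,0) -> at (0,0): 0 [-], cum=0
Step 1: p0@(1,4) p1@(1,5) p2@(1,2) p3@(3,5) p4@(3,0) -> at (0,0): 0 [-], cum=0
Step 2: p0@(1,3) p1@(1,4) p2@(1,1) p3@(2,5) p4@(2,0) -> at (0,0): 0 [-], cum=0
Step 3: p0@(1,2) p1@(1,3) p2@ESC p3@(1,5) p4@ESC -> at (0,0): 0 [-], cum=0
Step 4: p0@(1,1) p1@(1,2) p2@ESC p3@(1,4) p4@ESC -> at (0,0): 0 [-], cum=0
Step 5: p0@ESC p1@(1,1) p2@ESC p3@(1,3) p4@ESC -> at (0,0): 0 [-], cum=0
Step 6: p0@ESC p1@ESC p2@ESC p3@(1,2) p4@ESC -> at (0,0): 0 [-], cum=0
Step 7: p0@ESC p1@ESC p2@ESC p3@(1,1) p4@ESC -> at (0,0): 0 [-], cum=0
Step 8: p0@ESC p1@ESC p2@ESC p3@ESC p4@ESC -> at (0,0): 0 [-], cum=0
Total visits = 0

Answer: 0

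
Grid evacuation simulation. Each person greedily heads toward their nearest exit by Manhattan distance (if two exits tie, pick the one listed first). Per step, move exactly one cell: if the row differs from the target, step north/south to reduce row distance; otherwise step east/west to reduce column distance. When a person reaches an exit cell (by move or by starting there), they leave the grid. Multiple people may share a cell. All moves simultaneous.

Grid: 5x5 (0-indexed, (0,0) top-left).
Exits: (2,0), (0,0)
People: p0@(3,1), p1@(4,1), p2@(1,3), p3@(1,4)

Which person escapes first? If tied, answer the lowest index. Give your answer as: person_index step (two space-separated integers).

Answer: 0 2

Derivation:
Step 1: p0:(3,1)->(2,1) | p1:(4,1)->(3,1) | p2:(1,3)->(2,3) | p3:(1,4)->(2,4)
Step 2: p0:(2,1)->(2,0)->EXIT | p1:(3,1)->(2,1) | p2:(2,3)->(2,2) | p3:(2,4)->(2,3)
Step 3: p0:escaped | p1:(2,1)->(2,0)->EXIT | p2:(2,2)->(2,1) | p3:(2,3)->(2,2)
Step 4: p0:escaped | p1:escaped | p2:(2,1)->(2,0)->EXIT | p3:(2,2)->(2,1)
Step 5: p0:escaped | p1:escaped | p2:escaped | p3:(2,1)->(2,0)->EXIT
Exit steps: [2, 3, 4, 5]
First to escape: p0 at step 2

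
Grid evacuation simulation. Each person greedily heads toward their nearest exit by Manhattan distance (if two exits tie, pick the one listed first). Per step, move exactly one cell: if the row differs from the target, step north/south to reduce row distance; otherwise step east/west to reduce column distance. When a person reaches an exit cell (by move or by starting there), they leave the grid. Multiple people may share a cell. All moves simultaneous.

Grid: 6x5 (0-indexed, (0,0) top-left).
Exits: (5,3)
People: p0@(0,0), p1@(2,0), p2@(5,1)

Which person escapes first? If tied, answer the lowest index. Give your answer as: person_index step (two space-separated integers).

Answer: 2 2

Derivation:
Step 1: p0:(0,0)->(1,0) | p1:(2,0)->(3,0) | p2:(5,1)->(5,2)
Step 2: p0:(1,0)->(2,0) | p1:(3,0)->(4,0) | p2:(5,2)->(5,3)->EXIT
Step 3: p0:(2,0)->(3,0) | p1:(4,0)->(5,0) | p2:escaped
Step 4: p0:(3,0)->(4,0) | p1:(5,0)->(5,1) | p2:escaped
Step 5: p0:(4,0)->(5,0) | p1:(5,1)->(5,2) | p2:escaped
Step 6: p0:(5,0)->(5,1) | p1:(5,2)->(5,3)->EXIT | p2:escaped
Step 7: p0:(5,1)->(5,2) | p1:escaped | p2:escaped
Step 8: p0:(5,2)->(5,3)->EXIT | p1:escaped | p2:escaped
Exit steps: [8, 6, 2]
First to escape: p2 at step 2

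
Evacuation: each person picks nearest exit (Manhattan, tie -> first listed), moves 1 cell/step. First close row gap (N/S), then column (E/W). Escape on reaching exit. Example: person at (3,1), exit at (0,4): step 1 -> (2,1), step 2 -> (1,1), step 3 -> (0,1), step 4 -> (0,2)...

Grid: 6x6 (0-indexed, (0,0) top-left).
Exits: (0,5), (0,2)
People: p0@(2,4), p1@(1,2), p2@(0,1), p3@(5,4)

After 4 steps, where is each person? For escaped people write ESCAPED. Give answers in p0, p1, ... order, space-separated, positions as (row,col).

Step 1: p0:(2,4)->(1,4) | p1:(1,2)->(0,2)->EXIT | p2:(0,1)->(0,2)->EXIT | p3:(5,4)->(4,4)
Step 2: p0:(1,4)->(0,4) | p1:escaped | p2:escaped | p3:(4,4)->(3,4)
Step 3: p0:(0,4)->(0,5)->EXIT | p1:escaped | p2:escaped | p3:(3,4)->(2,4)
Step 4: p0:escaped | p1:escaped | p2:escaped | p3:(2,4)->(1,4)

ESCAPED ESCAPED ESCAPED (1,4)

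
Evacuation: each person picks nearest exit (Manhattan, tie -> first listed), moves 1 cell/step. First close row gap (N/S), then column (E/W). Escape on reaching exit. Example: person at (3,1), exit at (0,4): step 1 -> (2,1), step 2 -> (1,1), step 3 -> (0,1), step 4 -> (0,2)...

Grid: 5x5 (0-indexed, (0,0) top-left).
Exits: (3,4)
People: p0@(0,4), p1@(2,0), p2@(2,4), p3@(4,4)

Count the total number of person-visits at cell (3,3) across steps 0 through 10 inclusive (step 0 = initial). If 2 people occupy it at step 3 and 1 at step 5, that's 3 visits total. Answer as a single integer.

Step 0: p0@(0,4) p1@(2,0) p2@(2,4) p3@(4,4) -> at (3,3): 0 [-], cum=0
Step 1: p0@(1,4) p1@(3,0) p2@ESC p3@ESC -> at (3,3): 0 [-], cum=0
Step 2: p0@(2,4) p1@(3,1) p2@ESC p3@ESC -> at (3,3): 0 [-], cum=0
Step 3: p0@ESC p1@(3,2) p2@ESC p3@ESC -> at (3,3): 0 [-], cum=0
Step 4: p0@ESC p1@(3,3) p2@ESC p3@ESC -> at (3,3): 1 [p1], cum=1
Step 5: p0@ESC p1@ESC p2@ESC p3@ESC -> at (3,3): 0 [-], cum=1
Total visits = 1

Answer: 1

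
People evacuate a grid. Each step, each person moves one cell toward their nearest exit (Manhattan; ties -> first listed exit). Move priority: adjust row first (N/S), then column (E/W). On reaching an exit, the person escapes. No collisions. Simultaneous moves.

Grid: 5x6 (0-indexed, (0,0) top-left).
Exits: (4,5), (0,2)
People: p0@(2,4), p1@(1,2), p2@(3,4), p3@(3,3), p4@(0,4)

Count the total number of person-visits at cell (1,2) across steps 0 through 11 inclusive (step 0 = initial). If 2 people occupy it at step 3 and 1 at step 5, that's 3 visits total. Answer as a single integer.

Answer: 1

Derivation:
Step 0: p0@(2,4) p1@(1,2) p2@(3,4) p3@(3,3) p4@(0,4) -> at (1,2): 1 [p1], cum=1
Step 1: p0@(3,4) p1@ESC p2@(4,4) p3@(4,3) p4@(0,3) -> at (1,2): 0 [-], cum=1
Step 2: p0@(4,4) p1@ESC p2@ESC p3@(4,4) p4@ESC -> at (1,2): 0 [-], cum=1
Step 3: p0@ESC p1@ESC p2@ESC p3@ESC p4@ESC -> at (1,2): 0 [-], cum=1
Total visits = 1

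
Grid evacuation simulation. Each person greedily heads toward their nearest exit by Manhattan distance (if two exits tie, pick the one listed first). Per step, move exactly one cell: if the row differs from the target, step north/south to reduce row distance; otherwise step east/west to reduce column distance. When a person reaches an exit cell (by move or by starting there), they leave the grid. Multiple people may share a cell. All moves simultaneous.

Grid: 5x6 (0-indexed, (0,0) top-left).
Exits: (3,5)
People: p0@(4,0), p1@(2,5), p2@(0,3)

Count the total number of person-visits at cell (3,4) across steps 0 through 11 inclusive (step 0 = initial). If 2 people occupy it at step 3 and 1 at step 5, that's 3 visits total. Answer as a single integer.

Answer: 2

Derivation:
Step 0: p0@(4,0) p1@(2,5) p2@(0,3) -> at (3,4): 0 [-], cum=0
Step 1: p0@(3,0) p1@ESC p2@(1,3) -> at (3,4): 0 [-], cum=0
Step 2: p0@(3,1) p1@ESC p2@(2,3) -> at (3,4): 0 [-], cum=0
Step 3: p0@(3,2) p1@ESC p2@(3,3) -> at (3,4): 0 [-], cum=0
Step 4: p0@(3,3) p1@ESC p2@(3,4) -> at (3,4): 1 [p2], cum=1
Step 5: p0@(3,4) p1@ESC p2@ESC -> at (3,4): 1 [p0], cum=2
Step 6: p0@ESC p1@ESC p2@ESC -> at (3,4): 0 [-], cum=2
Total visits = 2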